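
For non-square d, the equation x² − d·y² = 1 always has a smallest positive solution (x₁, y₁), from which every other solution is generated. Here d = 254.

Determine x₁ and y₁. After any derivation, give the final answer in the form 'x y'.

255 16

√254 = [15; 1,14,1,30, …], period ℓ=4 (even) → k=3
step 0: (15, 1)  from 15·(1,0) + (0,1)
step 1: (16, 1)  from 1·(15,1) + (1,0)
step 2: (239, 15)  from 14·(16,1) + (15,1)
step 3: (255, 16)  from 1·(239,15) + (16,1)
fundamental: x₁=255, y₁=16  (since 65025 − 254·256 = 1)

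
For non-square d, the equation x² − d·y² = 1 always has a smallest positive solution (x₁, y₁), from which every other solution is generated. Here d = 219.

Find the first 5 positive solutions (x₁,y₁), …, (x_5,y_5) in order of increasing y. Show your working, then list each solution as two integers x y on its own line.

74 5
10951 740
1620674 109515
239848801 16207480
35496001874 2398597525

[14; 1,3,1,28] for √219; ℓ=4 ⇒ convergent index 3
a_0=14:  p_0=14·1+0=14,  q_0=14·0+1=1
a_1=1:  p_1=1·14+1=15,  q_1=1·1+0=1
a_2=3:  p_2=3·15+14=59,  q_2=3·1+1=4
a_3=1:  p_3=1·59+15=74,  q_3=1·4+1=5
(x₁, y₁) = (74, 5);  74² − 219·5² = 1 ✓
(74+5√219)^2 = 10951 + 740√219
(74+5√219)^3 = 1620674 + 109515√219
(74+5√219)^4 = 239848801 + 16207480√219
(74+5√219)^5 = 35496001874 + 2398597525√219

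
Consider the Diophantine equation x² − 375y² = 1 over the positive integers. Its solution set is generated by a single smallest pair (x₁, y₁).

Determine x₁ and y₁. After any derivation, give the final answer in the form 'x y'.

15124 781

√375 → a₀=19, period (2,1,2,1,5,1,2,1,2,38); ℓ=10 even so k=9
i=0: a=19 ⇒ p=19, q=1
i=1: a=2 ⇒ p=39, q=2
…
i=3: a=2 ⇒ p=155, q=8
…
i=5: a=5 ⇒ p=1220, q=63
…
i=7: a=2 ⇒ p=4086, q=211
i=8: a=1 ⇒ p=5519, q=285
i=9: a=2 ⇒ p=15124, q=781
fundamental: x₁=15124, y₁=781  (since 228735376 − 375·609961 = 1)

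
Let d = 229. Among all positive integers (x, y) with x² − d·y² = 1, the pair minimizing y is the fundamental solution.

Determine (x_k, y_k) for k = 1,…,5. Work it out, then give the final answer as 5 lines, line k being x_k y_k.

[15; 7,1,1,7,30] for √229; ℓ=5 ⇒ convergent index 9
step 0: (15, 1)  from 15·(1,0) + (0,1)
step 1: (106, 7)  from 7·(15,1) + (1,0)
step 2: (121, 8)  from 1·(106,7) + (15,1)
step 3: (227, 15)  from 1·(121,8) + (106,7)
step 4: (1710, 113)  from 7·(227,15) + (121,8)
step 5: (51527, 3405)  from 30·(1710,113) + (227,15)
step 6: (362399, 23948)  from 7·(51527,3405) + (1710,113)
step 7: (413926, 27353)  from 1·(362399,23948) + (51527,3405)
step 8: (776325, 51301)  from 1·(413926,27353) + (362399,23948)
step 9: (5848201, 386460)  from 7·(776325,51301) + (413926,27353)
→ (5848201, 386460).  Check: 5848201²=34201454936401, 229·386460²=34201454936400, difference 1.
k=2:  x_2 = 5848201·5848201+229·386460·386460 = 68402909872801,  y_2 = 5848201·386460+386460·5848201 = 4520191516920
k=3:  x_3 = 5848201·68402909872801+229·386460·4520191516920 = 800067931842043513801,  y_3 = 5848201·4520191516920+386460·68402909872801 = 52869977098885735380
k=4:  x_4 = 5848201·800067931842043513801+229·386460·52869977098885735380 = 9357916158133073035999171201,  y_4 = 5848201·52869977098885735380+386460·800067931842043513801 = 618388505879356792878585840
k=5:  x_5 = 5848201·9357916158133073035999171201+229·386460·618388505879356792878585840 = 109453949267819191656474935990205001,  y_5 = 5848201·618388505879356792878585840+386460·9357916158133073035999171201 = 7232920556944267680961578290412300

5848201 386460
68402909872801 4520191516920
800067931842043513801 52869977098885735380
9357916158133073035999171201 618388505879356792878585840
109453949267819191656474935990205001 7232920556944267680961578290412300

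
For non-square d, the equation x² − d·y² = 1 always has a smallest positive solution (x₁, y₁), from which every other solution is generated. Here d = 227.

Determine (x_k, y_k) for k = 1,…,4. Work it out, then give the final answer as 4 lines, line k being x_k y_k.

[15; 15,30] for √227; ℓ=2 ⇒ convergent index 1
i=0: a=15 ⇒ p=15, q=1
i=1: a=15 ⇒ p=226, q=15
(x₁, y₁) = (226, 15);  226² − 227·15² = 1 ✓
n=2: (226,15)∘(226,15) = (226·226+227·15·15, 226·15+15·226) = (102151,6780)
n=3: (102151,6780)∘(226,15) = (226·102151+227·15·6780, 226·6780+15·102151) = (46172026,3064545)
n=4: (46172026,3064545)∘(226,15) = (226·46172026+227·15·3064545, 226·3064545+15·46172026) = (20869653601,1385167560)

226 15
102151 6780
46172026 3064545
20869653601 1385167560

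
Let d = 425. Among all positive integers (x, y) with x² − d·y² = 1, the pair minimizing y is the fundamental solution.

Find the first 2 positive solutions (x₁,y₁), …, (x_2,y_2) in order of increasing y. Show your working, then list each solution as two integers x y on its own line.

d=425: √d = [20; 1,1,1,1,1,1,40] (ℓ=7, odd), read p_13/q_13
i=0: a=20 ⇒ p=20, q=1
i=1: a=1 ⇒ p=21, q=1
…
i=4: a=1 ⇒ p=103, q=5
…
i=8: a=1 ⇒ p=11153, q=541
i=9: a=1 ⇒ p=22038, q=1069
…
i=11: a=1 ⇒ p=55229, q=2679
i=12: a=1 ⇒ p=88420, q=4289
i=13: a=1 ⇒ p=143649, q=6968
fundamental: x₁=143649, y₁=6968  (since 20635035201 − 425·48553024 = 1)
n=2: (143649,6968)∘(143649,6968) = (143649·143649+425·6968·6968, 143649·6968+6968·143649) = (41270070401,2001892464)

143649 6968
41270070401 2001892464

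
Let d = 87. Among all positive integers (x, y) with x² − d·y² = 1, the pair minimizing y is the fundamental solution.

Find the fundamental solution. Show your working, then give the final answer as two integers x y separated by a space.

d=87: √d = [9; 3,18] (ℓ=2, even), read p_1/q_1
k=0  a_k=9  p_k/q_k = 9/1
k=1  a_k=3  p_k/q_k = 28/3
(x₁, y₁) = (28, 3);  28² − 87·3² = 1 ✓

28 3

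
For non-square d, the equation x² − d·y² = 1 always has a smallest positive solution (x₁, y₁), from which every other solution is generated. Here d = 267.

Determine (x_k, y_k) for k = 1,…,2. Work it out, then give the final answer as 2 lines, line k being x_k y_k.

2402 147
11539207 706188

√267 = [16; 2,1,15,1,2,32, …], period ℓ=6 (even) → k=5
step 0: (16, 1)  from 16·(1,0) + (0,1)
step 1: (33, 2)  from 2·(16,1) + (1,0)
step 2: (49, 3)  from 1·(33,2) + (16,1)
…
step 4: (817, 50)  from 1·(768,47) + (49,3)
step 5: (2402, 147)  from 2·(817,50) + (768,47)
→ (2402, 147).  Check: 2402²=5769604, 267·147²=5769603, difference 1.
k=2:  x_2 = 2402·2402+267·147·147 = 11539207,  y_2 = 2402·147+147·2402 = 706188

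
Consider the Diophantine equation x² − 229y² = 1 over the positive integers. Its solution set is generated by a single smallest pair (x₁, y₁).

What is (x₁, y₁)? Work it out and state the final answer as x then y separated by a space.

5848201 386460

d=229: √d = [15; 7,1,1,7,30] (ℓ=5, odd), read p_9/q_9
step 0: (15, 1)  from 15·(1,0) + (0,1)
step 1: (106, 7)  from 7·(15,1) + (1,0)
step 2: (121, 8)  from 1·(106,7) + (15,1)
step 3: (227, 15)  from 1·(121,8) + (106,7)
step 4: (1710, 113)  from 7·(227,15) + (121,8)
…
step 8: (776325, 51301)  from 1·(413926,27353) + (362399,23948)
step 9: (5848201, 386460)  from 7·(776325,51301) + (413926,27353)
(x₁, y₁) = (5848201, 386460);  5848201² − 229·386460² = 1 ✓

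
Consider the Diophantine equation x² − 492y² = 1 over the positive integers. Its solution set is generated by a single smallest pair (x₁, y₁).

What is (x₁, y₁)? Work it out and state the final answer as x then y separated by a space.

29767 1342

√492 = [22; 5,1,1,10,1,1,5,44, …], period ℓ=8 (even) → k=7
a_0=22:  p_0=22·1+0=22,  q_0=22·0+1=1
a_1=5:  p_1=5·22+1=111,  q_1=5·1+0=5
a_2=1:  p_2=1·111+22=133,  q_2=1·5+1=6
…
a_4=10:  p_4=10·244+133=2573,  q_4=10·11+6=116
a_5=1:  p_5=1·2573+244=2817,  q_5=1·116+11=127
a_6=1:  p_6=1·2817+2573=5390,  q_6=1·127+116=243
a_7=5:  p_7=5·5390+2817=29767,  q_7=5·243+127=1342
(x₁, y₁) = (29767, 1342);  29767² − 492·1342² = 1 ✓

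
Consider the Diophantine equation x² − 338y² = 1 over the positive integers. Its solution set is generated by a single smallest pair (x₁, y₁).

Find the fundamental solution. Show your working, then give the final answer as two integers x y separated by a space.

√338 → a₀=18, period (2,1,1,2,36); ℓ=5 odd so k=9
k=0  a_k=18  p_k/q_k = 18/1
…
k=2  a_k=1  p_k/q_k = 55/3
k=3  a_k=1  p_k/q_k = 92/5
…
k=6  a_k=2  p_k/q_k = 17631/959
…
k=8  a_k=1  p_k/q_k = 43958/2391
k=9  a_k=2  p_k/q_k = 114243/6214
→ (114243, 6214).  Check: 114243²=13051463049, 338·6214²=13051463048, difference 1.

114243 6214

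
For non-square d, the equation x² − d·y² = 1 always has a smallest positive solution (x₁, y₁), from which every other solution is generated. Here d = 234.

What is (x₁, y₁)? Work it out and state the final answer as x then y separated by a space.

5201 340

√234 → a₀=15, period (3,2,1,2,1,2,3,30); ℓ=8 even so k=7
i=0: a=15 ⇒ p=15, q=1
i=1: a=3 ⇒ p=46, q=3
i=2: a=2 ⇒ p=107, q=7
i=3: a=1 ⇒ p=153, q=10
i=4: a=2 ⇒ p=413, q=27
i=5: a=1 ⇒ p=566, q=37
i=6: a=2 ⇒ p=1545, q=101
i=7: a=3 ⇒ p=5201, q=340
→ (5201, 340).  Check: 5201²=27050401, 234·340²=27050400, difference 1.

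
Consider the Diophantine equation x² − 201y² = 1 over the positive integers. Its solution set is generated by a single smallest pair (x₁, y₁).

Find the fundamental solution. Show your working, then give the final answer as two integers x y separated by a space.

d=201: √d = [14; 5,1,1,1,2,…,1,5,28] (ℓ=14, even), read p_13/q_13
k=0  a_k=14  p_k/q_k = 14/1
k=1  a_k=5  p_k/q_k = 71/5
k=2  a_k=1  p_k/q_k = 85/6
k=3  a_k=1  p_k/q_k = 156/11
…
k=5  a_k=2  p_k/q_k = 638/45
…
k=8  a_k=1  p_k/q_k = 8549/603
…
k=10  a_k=1  p_k/q_k = 33317/2350
…
k=12  a_k=1  p_k/q_k = 91402/6447
k=13  a_k=5  p_k/q_k = 515095/36332
→ (515095, 36332).  Check: 515095²=265322859025, 201·36332²=265322859024, difference 1.

515095 36332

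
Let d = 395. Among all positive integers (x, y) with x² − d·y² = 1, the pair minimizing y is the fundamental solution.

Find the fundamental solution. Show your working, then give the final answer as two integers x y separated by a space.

√395 = [19; 1,6,1,38, …], period ℓ=4 (even) → k=3
step 0: (19, 1)  from 19·(1,0) + (0,1)
step 1: (20, 1)  from 1·(19,1) + (1,0)
step 2: (139, 7)  from 6·(20,1) + (19,1)
step 3: (159, 8)  from 1·(139,7) + (20,1)
fundamental: x₁=159, y₁=8  (since 25281 − 395·64 = 1)

159 8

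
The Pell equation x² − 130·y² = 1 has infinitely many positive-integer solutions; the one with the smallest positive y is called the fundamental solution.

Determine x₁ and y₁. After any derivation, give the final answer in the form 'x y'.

√130 = [11; 2,2,22, …], period ℓ=3 (odd) → k=5
k=0  a_k=11  p_k/q_k = 11/1
…
k=2  a_k=2  p_k/q_k = 57/5
k=3  a_k=22  p_k/q_k = 1277/112
k=4  a_k=2  p_k/q_k = 2611/229
k=5  a_k=2  p_k/q_k = 6499/570
→ (6499, 570).  Check: 6499²=42237001, 130·570²=42237000, difference 1.

6499 570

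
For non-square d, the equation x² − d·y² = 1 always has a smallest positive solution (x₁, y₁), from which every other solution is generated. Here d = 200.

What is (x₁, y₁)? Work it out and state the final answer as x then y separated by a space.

99 7

√200 = [14; 7,28, …], period ℓ=2 (even) → k=1
a_0=14:  p_0=14·1+0=14,  q_0=14·0+1=1
a_1=7:  p_1=7·14+1=99,  q_1=7·1+0=7
→ (99, 7).  Check: 99²=9801, 200·7²=9800, difference 1.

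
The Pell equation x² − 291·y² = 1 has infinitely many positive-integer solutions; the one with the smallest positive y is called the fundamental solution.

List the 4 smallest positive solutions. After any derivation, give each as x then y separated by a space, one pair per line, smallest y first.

290 17
168199 9860
97555130 5718783
56581807201 3316884280

√291 = [17; 17,34, …], period ℓ=2 (even) → k=1
a_0=17:  p_0=17·1+0=17,  q_0=17·0+1=1
a_1=17:  p_1=17·17+1=290,  q_1=17·1+0=17
fundamental: x₁=290, y₁=17  (since 84100 − 291·289 = 1)
(290+17√291)^2 = 168199 + 9860√291
(290+17√291)^3 = 97555130 + 5718783√291
(290+17√291)^4 = 56581807201 + 3316884280√291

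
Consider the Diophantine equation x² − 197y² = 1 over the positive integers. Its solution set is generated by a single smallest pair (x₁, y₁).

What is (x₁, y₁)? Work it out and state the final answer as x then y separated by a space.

393 28

√197 = [14; 28, …], period ℓ=1 (odd) → k=1
k=0  a_k=14  p_k/q_k = 14/1
k=1  a_k=28  p_k/q_k = 393/28
fundamental: x₁=393, y₁=28  (since 154449 − 197·784 = 1)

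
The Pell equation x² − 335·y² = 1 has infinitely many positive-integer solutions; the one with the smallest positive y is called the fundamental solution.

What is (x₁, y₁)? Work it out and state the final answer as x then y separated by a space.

√335 → a₀=18, period (3,3,3,36); ℓ=4 even so k=3
k=0  a_k=18  p_k/q_k = 18/1
…
k=2  a_k=3  p_k/q_k = 183/10
k=3  a_k=3  p_k/q_k = 604/33
(x₁, y₁) = (604, 33);  604² − 335·33² = 1 ✓

604 33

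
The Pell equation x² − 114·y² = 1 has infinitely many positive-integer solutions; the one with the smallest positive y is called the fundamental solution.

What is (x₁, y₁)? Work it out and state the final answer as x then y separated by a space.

[10; 1,2,10,2,1,20] for √114; ℓ=6 ⇒ convergent index 5
k=0  a_k=10  p_k/q_k = 10/1
k=1  a_k=1  p_k/q_k = 11/1
k=2  a_k=2  p_k/q_k = 32/3
k=3  a_k=10  p_k/q_k = 331/31
k=4  a_k=2  p_k/q_k = 694/65
k=5  a_k=1  p_k/q_k = 1025/96
(x₁, y₁) = (1025, 96);  1025² − 114·96² = 1 ✓

1025 96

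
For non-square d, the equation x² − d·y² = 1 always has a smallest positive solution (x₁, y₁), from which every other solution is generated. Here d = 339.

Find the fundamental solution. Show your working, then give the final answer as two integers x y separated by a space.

97970 5321

√339 = [18; 2,2,2,1,17,1,2,2,2,36, …], period ℓ=10 (even) → k=9
k=0  a_k=18  p_k/q_k = 18/1
k=1  a_k=2  p_k/q_k = 37/2
…
k=7  a_k=2  p_k/q_k = 17252/937
k=8  a_k=2  p_k/q_k = 40359/2192
k=9  a_k=2  p_k/q_k = 97970/5321
fundamental: x₁=97970, y₁=5321  (since 9598120900 − 339·28313041 = 1)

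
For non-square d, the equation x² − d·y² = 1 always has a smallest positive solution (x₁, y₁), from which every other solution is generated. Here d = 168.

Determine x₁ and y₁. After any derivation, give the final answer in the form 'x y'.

[12; 1,24] for √168; ℓ=2 ⇒ convergent index 1
k=0  a_k=12  p_k/q_k = 12/1
k=1  a_k=1  p_k/q_k = 13/1
→ (13, 1).  Check: 13²=169, 168·1²=168, difference 1.

13 1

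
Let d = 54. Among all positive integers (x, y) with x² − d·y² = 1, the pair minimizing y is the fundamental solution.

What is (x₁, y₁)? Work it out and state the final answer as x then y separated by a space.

485 66

√54 → a₀=7, period (2,1,6,1,2,14); ℓ=6 even so k=5
k=0  a_k=7  p_k/q_k = 7/1
k=1  a_k=2  p_k/q_k = 15/2
k=2  a_k=1  p_k/q_k = 22/3
…
k=4  a_k=1  p_k/q_k = 169/23
k=5  a_k=2  p_k/q_k = 485/66
(x₁, y₁) = (485, 66);  485² − 54·66² = 1 ✓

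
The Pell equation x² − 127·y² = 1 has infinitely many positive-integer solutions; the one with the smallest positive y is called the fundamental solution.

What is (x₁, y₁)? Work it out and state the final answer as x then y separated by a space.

√127 = [11; 3,1,2,2,7,11,7,2,2,1,3,22, …], period ℓ=12 (even) → k=11
a_0=11:  p_0=11·1+0=11,  q_0=11·0+1=1
a_1=3:  p_1=3·11+1=34,  q_1=3·1+0=3
…
a_3=2:  p_3=2·45+34=124,  q_3=2·4+3=11
…
a_6=11:  p_6=11·2175+293=24218,  q_6=11·193+26=2149
a_7=7:  p_7=7·24218+2175=171701,  q_7=7·2149+193=15236
…
a_10=1:  p_10=1·906941+367620=1274561,  q_10=1·80478+32621=113099
a_11=3:  p_11=3·1274561+906941=4730624,  q_11=3·113099+80478=419775
→ (4730624, 419775).  Check: 4730624²=22378803429376, 127·419775²=22378803429375, difference 1.

4730624 419775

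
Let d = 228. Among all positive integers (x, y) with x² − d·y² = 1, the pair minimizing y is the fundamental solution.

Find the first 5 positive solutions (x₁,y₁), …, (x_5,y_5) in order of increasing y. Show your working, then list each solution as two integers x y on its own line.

d=228: √d = [15; 10,30] (ℓ=2, even), read p_1/q_1
k=0  a_k=15  p_k/q_k = 15/1
k=1  a_k=10  p_k/q_k = 151/10
(x₁, y₁) = (151, 10);  151² − 228·10² = 1 ✓
n=2: (151,10)∘(151,10) = (151·151+228·10·10, 151·10+10·151) = (45601,3020)
n=3: (45601,3020)∘(151,10) = (151·45601+228·10·3020, 151·3020+10·45601) = (13771351,912030)
n=4: (13771351,912030)∘(151,10) = (151·13771351+228·10·912030, 151·912030+10·13771351) = (4158902401,275430040)
n=5: (4158902401,275430040)∘(151,10) = (151·4158902401+228·10·275430040, 151·275430040+10·4158902401) = (1255974753751,83178960050)

151 10
45601 3020
13771351 912030
4158902401 275430040
1255974753751 83178960050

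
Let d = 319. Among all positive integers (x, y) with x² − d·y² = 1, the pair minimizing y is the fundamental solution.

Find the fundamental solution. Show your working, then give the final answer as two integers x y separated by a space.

12901780 722361

√319 = [17; 1,6,5,1,4,…,6,1,34, …], period ℓ=14 (even) → k=13
k=0  a_k=17  p_k/q_k = 17/1
…
k=4  a_k=1  p_k/q_k = 768/43
k=5  a_k=4  p_k/q_k = 3715/208
…
k=12  a_k=6  p_k/q_k = 11102899/621643
k=13  a_k=1  p_k/q_k = 12901780/722361
→ (12901780, 722361).  Check: 12901780²=166455927168400, 319·722361²=166455927168399, difference 1.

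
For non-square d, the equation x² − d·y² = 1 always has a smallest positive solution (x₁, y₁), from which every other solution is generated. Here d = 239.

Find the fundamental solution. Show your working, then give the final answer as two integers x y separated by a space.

√239 = [15; 2,5,1,2,4,15,4,2,1,5,2,30, …], period ℓ=12 (even) → k=11
a_0=15:  p_0=15·1+0=15,  q_0=15·0+1=1
…
a_6=15:  p_6=15·2489+572=37907,  q_6=15·161+37=2452
a_7=4:  p_7=4·37907+2489=154117,  q_7=4·2452+161=9969
…
a_10=5:  p_10=5·500258+346141=2847431,  q_10=5·32359+22390=184185
a_11=2:  p_11=2·2847431+500258=6195120,  q_11=2·184185+32359=400729
fundamental: x₁=6195120, y₁=400729  (since 38379511814400 − 239·160583731441 = 1)

6195120 400729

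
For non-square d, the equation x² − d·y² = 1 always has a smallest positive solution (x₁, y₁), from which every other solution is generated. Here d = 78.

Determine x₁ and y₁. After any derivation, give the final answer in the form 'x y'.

[8; 1,4,1,16] for √78; ℓ=4 ⇒ convergent index 3
k=0  a_k=8  p_k/q_k = 8/1
…
k=2  a_k=4  p_k/q_k = 44/5
k=3  a_k=1  p_k/q_k = 53/6
→ (53, 6).  Check: 53²=2809, 78·6²=2808, difference 1.

53 6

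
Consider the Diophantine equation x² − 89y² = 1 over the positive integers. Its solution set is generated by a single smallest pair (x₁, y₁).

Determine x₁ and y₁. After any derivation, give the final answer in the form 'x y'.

[9; 2,3,3,2,18] for √89; ℓ=5 ⇒ convergent index 9
step 0: (9, 1)  from 9·(1,0) + (0,1)
step 1: (19, 2)  from 2·(9,1) + (1,0)
step 2: (66, 7)  from 3·(19,2) + (9,1)
step 3: (217, 23)  from 3·(66,7) + (19,2)
step 4: (500, 53)  from 2·(217,23) + (66,7)
step 5: (9217, 977)  from 18·(500,53) + (217,23)
step 6: (18934, 2007)  from 2·(9217,977) + (500,53)
step 7: (66019, 6998)  from 3·(18934,2007) + (9217,977)
step 8: (216991, 23001)  from 3·(66019,6998) + (18934,2007)
step 9: (500001, 53000)  from 2·(216991,23001) + (66019,6998)
(x₁, y₁) = (500001, 53000);  500001² − 89·53000² = 1 ✓

500001 53000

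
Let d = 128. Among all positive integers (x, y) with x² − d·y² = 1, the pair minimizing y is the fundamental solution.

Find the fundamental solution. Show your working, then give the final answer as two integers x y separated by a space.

d=128: √d = [11; 3,5,3,22] (ℓ=4, even), read p_3/q_3
a_0=11:  p_0=11·1+0=11,  q_0=11·0+1=1
…
a_2=5:  p_2=5·34+11=181,  q_2=5·3+1=16
a_3=3:  p_3=3·181+34=577,  q_3=3·16+3=51
→ (577, 51).  Check: 577²=332929, 128·51²=332928, difference 1.

577 51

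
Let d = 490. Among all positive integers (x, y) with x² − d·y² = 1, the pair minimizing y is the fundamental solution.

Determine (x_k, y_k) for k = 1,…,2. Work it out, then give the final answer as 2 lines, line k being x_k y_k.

1039681 46968
2161873163521 97663474416

√490 → a₀=22, period (7,2,1,4,4,4,1,2,7,44); ℓ=10 even so k=9
k=0  a_k=22  p_k/q_k = 22/1
…
k=2  a_k=2  p_k/q_k = 332/15
k=3  a_k=1  p_k/q_k = 487/22
…
k=5  a_k=4  p_k/q_k = 9607/434
k=6  a_k=4  p_k/q_k = 40708/1839
k=7  a_k=1  p_k/q_k = 50315/2273
k=8  a_k=2  p_k/q_k = 141338/6385
k=9  a_k=7  p_k/q_k = 1039681/46968
→ (1039681, 46968).  Check: 1039681²=1080936581761, 490·46968²=1080936581760, difference 1.
k=2:  x_2 = 1039681·1039681+490·46968·46968 = 2161873163521,  y_2 = 1039681·46968+46968·1039681 = 97663474416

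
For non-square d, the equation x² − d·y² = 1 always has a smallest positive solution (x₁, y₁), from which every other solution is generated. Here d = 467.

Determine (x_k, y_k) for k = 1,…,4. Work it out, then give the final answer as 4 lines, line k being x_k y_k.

1625626 75225
5285319783751 244575431700
17183906517558380626 795176361465413175
55869210433019434807260001 2585318735566902940613400

√467 = [21; 1,1,1,1,3,…,1,1,42, …], period ℓ=14 (even) → k=13
i=0: a=21 ⇒ p=21, q=1
i=1: a=1 ⇒ p=22, q=1
i=2: a=1 ⇒ p=43, q=2
i=3: a=1 ⇒ p=65, q=3
…
i=9: a=3 ⇒ p=275465, q=12747
…
i=11: a=1 ⇒ p=633697, q=29324
i=12: a=1 ⇒ p=991929, q=45901
i=13: a=1 ⇒ p=1625626, q=75225
→ (1625626, 75225).  Check: 1625626²=2642659891876, 467·75225²=2642659891875, difference 1.
k=2:  x_2 = 1625626·1625626+467·75225·75225 = 5285319783751,  y_2 = 1625626·75225+75225·1625626 = 244575431700
k=3:  x_3 = 1625626·5285319783751+467·75225·244575431700 = 17183906517558380626,  y_3 = 1625626·244575431700+75225·5285319783751 = 795176361465413175
k=4:  x_4 = 1625626·17183906517558380626+467·75225·795176361465413175 = 55869210433019434807260001,  y_4 = 1625626·795176361465413175+75225·17183906517558380626 = 2585318735566902940613400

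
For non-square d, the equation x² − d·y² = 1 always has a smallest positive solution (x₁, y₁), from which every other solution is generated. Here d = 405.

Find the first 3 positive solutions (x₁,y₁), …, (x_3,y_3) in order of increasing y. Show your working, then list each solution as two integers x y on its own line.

161 8
51841 2576
16692641 829464

√405 = [20; 8,40, …], period ℓ=2 (even) → k=1
a_0=20:  p_0=20·1+0=20,  q_0=20·0+1=1
a_1=8:  p_1=8·20+1=161,  q_1=8·1+0=8
→ (161, 8).  Check: 161²=25921, 405·8²=25920, difference 1.
k=2:  x_2 = 161·161+405·8·8 = 51841,  y_2 = 161·8+8·161 = 2576
k=3:  x_3 = 161·51841+405·8·2576 = 16692641,  y_3 = 161·2576+8·51841 = 829464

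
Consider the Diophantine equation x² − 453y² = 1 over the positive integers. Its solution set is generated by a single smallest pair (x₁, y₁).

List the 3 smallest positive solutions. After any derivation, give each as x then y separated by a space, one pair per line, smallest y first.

d=453: √d = [21; 3,1,1,10,14,10,1,1,3,42] (ℓ=10, even), read p_9/q_9
i=0: a=21 ⇒ p=21, q=1
i=1: a=3 ⇒ p=64, q=3
…
i=5: a=14 ⇒ p=22199, q=1043
i=6: a=10 ⇒ p=223565, q=10504
i=7: a=1 ⇒ p=245764, q=11547
i=8: a=1 ⇒ p=469329, q=22051
i=9: a=3 ⇒ p=1653751, q=77700
fundamental: x₁=1653751, y₁=77700  (since 2734892370001 − 453·6037290000 = 1)
(x_2, y_2) = (1653751·1653751 + 453·77700·77700, 1653751·77700 + 77700·1653751) = (5469784740001, 256992905400)
(x_3, y_3) = (1653751·5469784740001 + 453·77700·256992905400, 1653751·256992905400 + 77700·5469784740001) = (18091323967121133751, 850004548596233100)

1653751 77700
5469784740001 256992905400
18091323967121133751 850004548596233100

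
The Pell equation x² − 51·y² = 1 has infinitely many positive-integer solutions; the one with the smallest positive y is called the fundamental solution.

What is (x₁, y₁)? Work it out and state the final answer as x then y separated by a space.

[7; 7,14] for √51; ℓ=2 ⇒ convergent index 1
a_0=7:  p_0=7·1+0=7,  q_0=7·0+1=1
a_1=7:  p_1=7·7+1=50,  q_1=7·1+0=7
→ (50, 7).  Check: 50²=2500, 51·7²=2499, difference 1.

50 7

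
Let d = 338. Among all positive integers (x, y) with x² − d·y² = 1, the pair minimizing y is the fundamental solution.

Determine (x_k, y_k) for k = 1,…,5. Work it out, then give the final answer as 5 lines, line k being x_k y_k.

114243 6214
26102926097 1419812004
5964153172084899 324407165539730
1362725501650887306817 74122495624090936776
311363698964240484013304163 16935952534841634614661406

√338 → a₀=18, period (2,1,1,2,36); ℓ=5 odd so k=9
k=0  a_k=18  p_k/q_k = 18/1
…
k=2  a_k=1  p_k/q_k = 55/3
k=3  a_k=1  p_k/q_k = 92/5
…
k=6  a_k=2  p_k/q_k = 17631/959
k=7  a_k=1  p_k/q_k = 26327/1432
k=8  a_k=1  p_k/q_k = 43958/2391
k=9  a_k=2  p_k/q_k = 114243/6214
→ (114243, 6214).  Check: 114243²=13051463049, 338·6214²=13051463048, difference 1.
k=2:  x_2 = 114243·114243+338·6214·6214 = 26102926097,  y_2 = 114243·6214+6214·114243 = 1419812004
k=3:  x_3 = 114243·26102926097+338·6214·1419812004 = 5964153172084899,  y_3 = 114243·1419812004+6214·26102926097 = 324407165539730
k=4:  x_4 = 114243·5964153172084899+338·6214·324407165539730 = 1362725501650887306817,  y_4 = 114243·324407165539730+6214·5964153172084899 = 74122495624090936776
k=5:  x_5 = 114243·1362725501650887306817+338·6214·74122495624090936776 = 311363698964240484013304163,  y_5 = 114243·74122495624090936776+6214·1362725501650887306817 = 16935952534841634614661406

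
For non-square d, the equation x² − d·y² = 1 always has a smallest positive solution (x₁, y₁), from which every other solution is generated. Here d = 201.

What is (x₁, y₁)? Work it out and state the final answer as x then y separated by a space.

515095 36332

√201 = [14; 5,1,1,1,2,…,1,5,28, …], period ℓ=14 (even) → k=13
step 0: (14, 1)  from 14·(1,0) + (0,1)
…
step 2: (85, 6)  from 1·(71,5) + (14,1)
step 3: (156, 11)  from 1·(85,6) + (71,5)
step 4: (241, 17)  from 1·(156,11) + (85,6)
step 5: (638, 45)  from 2·(241,17) + (156,11)
step 6: (879, 62)  from 1·(638,45) + (241,17)
…
step 8: (8549, 603)  from 1·(7670,541) + (879,62)
…
step 12: (91402, 6447)  from 1·(58085,4097) + (33317,2350)
step 13: (515095, 36332)  from 5·(91402,6447) + (58085,4097)
fundamental: x₁=515095, y₁=36332  (since 265322859025 − 201·1320014224 = 1)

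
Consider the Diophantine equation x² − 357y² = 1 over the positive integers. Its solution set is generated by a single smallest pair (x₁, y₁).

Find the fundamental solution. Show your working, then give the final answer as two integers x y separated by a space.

d=357: √d = [18; 1,8,2,8,1,36] (ℓ=6, even), read p_5/q_5
a_0=18:  p_0=18·1+0=18,  q_0=18·0+1=1
…
a_2=8:  p_2=8·19+18=170,  q_2=8·1+1=9
a_3=2:  p_3=2·170+19=359,  q_3=2·9+1=19
a_4=8:  p_4=8·359+170=3042,  q_4=8·19+9=161
a_5=1:  p_5=1·3042+359=3401,  q_5=1·161+19=180
→ (3401, 180).  Check: 3401²=11566801, 357·180²=11566800, difference 1.

3401 180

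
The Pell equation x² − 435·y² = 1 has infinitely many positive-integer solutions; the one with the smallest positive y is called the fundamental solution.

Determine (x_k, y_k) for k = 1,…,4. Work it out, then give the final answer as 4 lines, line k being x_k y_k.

√435 → a₀=20, period (1,5,1,40); ℓ=4 even so k=3
k=0  a_k=20  p_k/q_k = 20/1
k=1  a_k=1  p_k/q_k = 21/1
k=2  a_k=5  p_k/q_k = 125/6
k=3  a_k=1  p_k/q_k = 146/7
(x₁, y₁) = (146, 7);  146² − 435·7² = 1 ✓
k=2:  x_2 = 146·146+435·7·7 = 42631,  y_2 = 146·7+7·146 = 2044
k=3:  x_3 = 146·42631+435·7·2044 = 12448106,  y_3 = 146·2044+7·42631 = 596841
k=4:  x_4 = 146·12448106+435·7·596841 = 3634804321,  y_4 = 146·596841+7·12448106 = 174275528

146 7
42631 2044
12448106 596841
3634804321 174275528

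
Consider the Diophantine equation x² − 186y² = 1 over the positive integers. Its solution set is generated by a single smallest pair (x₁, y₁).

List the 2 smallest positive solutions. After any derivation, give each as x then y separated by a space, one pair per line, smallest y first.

7501 550
112530001 8251100

[13; 1,1,1,3,4,3,1,1,1,26] for √186; ℓ=10 ⇒ convergent index 9
k=0  a_k=13  p_k/q_k = 13/1
…
k=6  a_k=3  p_k/q_k = 2073/152
…
k=8  a_k=1  p_k/q_k = 4787/351
k=9  a_k=1  p_k/q_k = 7501/550
(x₁, y₁) = (7501, 550);  7501² − 186·550² = 1 ✓
k=2:  x_2 = 7501·7501+186·550·550 = 112530001,  y_2 = 7501·550+550·7501 = 8251100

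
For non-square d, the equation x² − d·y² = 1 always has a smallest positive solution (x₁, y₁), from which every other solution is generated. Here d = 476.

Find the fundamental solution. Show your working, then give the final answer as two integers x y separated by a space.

d=476: √d = [21; 1,4,2,10,2,4,1,42] (ℓ=8, even), read p_7/q_7
i=0: a=21 ⇒ p=21, q=1
i=1: a=1 ⇒ p=22, q=1
i=2: a=4 ⇒ p=109, q=5
…
i=4: a=10 ⇒ p=2509, q=115
…
i=6: a=4 ⇒ p=23541, q=1079
i=7: a=1 ⇒ p=28799, q=1320
(x₁, y₁) = (28799, 1320);  28799² − 476·1320² = 1 ✓

28799 1320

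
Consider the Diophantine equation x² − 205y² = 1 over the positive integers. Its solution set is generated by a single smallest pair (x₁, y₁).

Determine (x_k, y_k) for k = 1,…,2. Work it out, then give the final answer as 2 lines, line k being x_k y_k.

39689 2772
3150433441 220035816

[14; 3,6,1,4,1,6,3,28] for √205; ℓ=8 ⇒ convergent index 7
a_0=14:  p_0=14·1+0=14,  q_0=14·0+1=1
…
a_2=6:  p_2=6·43+14=272,  q_2=6·3+1=19
…
a_6=6:  p_6=6·1847+1532=12614,  q_6=6·129+107=881
a_7=3:  p_7=3·12614+1847=39689,  q_7=3·881+129=2772
→ (39689, 2772).  Check: 39689²=1575216721, 205·2772²=1575216720, difference 1.
k=2:  x_2 = 39689·39689+205·2772·2772 = 3150433441,  y_2 = 39689·2772+2772·39689 = 220035816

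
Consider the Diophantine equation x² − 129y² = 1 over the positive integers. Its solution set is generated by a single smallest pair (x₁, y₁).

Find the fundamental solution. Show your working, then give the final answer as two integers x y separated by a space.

16855 1484

[11; 2,1,3,1,6,1,3,1,2,22] for √129; ℓ=10 ⇒ convergent index 9
k=0  a_k=11  p_k/q_k = 11/1
k=1  a_k=2  p_k/q_k = 23/2
k=2  a_k=1  p_k/q_k = 34/3
k=3  a_k=3  p_k/q_k = 125/11
k=4  a_k=1  p_k/q_k = 159/14
k=5  a_k=6  p_k/q_k = 1079/95
k=6  a_k=1  p_k/q_k = 1238/109
k=7  a_k=3  p_k/q_k = 4793/422
k=8  a_k=1  p_k/q_k = 6031/531
k=9  a_k=2  p_k/q_k = 16855/1484
fundamental: x₁=16855, y₁=1484  (since 284091025 − 129·2202256 = 1)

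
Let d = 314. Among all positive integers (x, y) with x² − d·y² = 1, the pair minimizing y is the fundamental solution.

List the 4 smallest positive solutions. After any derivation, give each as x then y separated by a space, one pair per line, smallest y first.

392499 22150
308110930001 17387705700
241866463828532499 13649314199066450
189864690372162243720001 10714684347621377411400

d=314: √d = [17; 1,2,1,1,2,1,34] (ℓ=7, odd), read p_13/q_13
a_0=17:  p_0=17·1+0=17,  q_0=17·0+1=1
a_1=1:  p_1=1·17+1=18,  q_1=1·1+0=1
a_2=2:  p_2=2·18+17=53,  q_2=2·1+1=3
…
a_4=1:  p_4=1·71+53=124,  q_4=1·4+3=7
…
a_6=1:  p_6=1·319+124=443,  q_6=1·18+7=25
a_7=34:  p_7=34·443+319=15381,  q_7=34·25+18=868
…
a_10=1:  p_10=1·47029+15824=62853,  q_10=1·2654+893=3547
…
a_12=2:  p_12=2·109882+62853=282617,  q_12=2·6201+3547=15949
a_13=1:  p_13=1·282617+109882=392499,  q_13=1·15949+6201=22150
fundamental: x₁=392499, y₁=22150  (since 154055465001 − 314·490622500 = 1)
(392499+22150√314)^2 = 308110930001 + 17387705700√314
(392499+22150√314)^3 = 241866463828532499 + 13649314199066450√314
(392499+22150√314)^4 = 189864690372162243720001 + 10714684347621377411400√314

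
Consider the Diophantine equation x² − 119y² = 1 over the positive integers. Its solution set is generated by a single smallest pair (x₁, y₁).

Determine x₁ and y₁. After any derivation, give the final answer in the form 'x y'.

d=119: √d = [10; 1,9,1,20] (ℓ=4, even), read p_3/q_3
i=0: a=10 ⇒ p=10, q=1
…
i=2: a=9 ⇒ p=109, q=10
i=3: a=1 ⇒ p=120, q=11
fundamental: x₁=120, y₁=11  (since 14400 − 119·121 = 1)

120 11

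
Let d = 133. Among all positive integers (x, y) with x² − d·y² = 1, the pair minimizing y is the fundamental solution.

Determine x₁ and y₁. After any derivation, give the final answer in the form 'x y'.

2588599 224460

[11; 1,1,7,5,1,…,1,1,22] for √133; ℓ=16 ⇒ convergent index 15
step 0: (11, 1)  from 11·(1,0) + (0,1)
step 1: (12, 1)  from 1·(11,1) + (1,0)
step 2: (23, 2)  from 1·(12,1) + (11,1)
step 3: (173, 15)  from 7·(23,2) + (12,1)
step 4: (888, 77)  from 5·(173,15) + (23,2)
…
step 7: (3010, 261)  from 1·(1949,169) + (1061,92)
…
step 9: (10979, 952)  from 1·(7969,691) + (3010,261)
…
step 11: (29927, 2595)  from 1·(18948,1643) + (10979,952)
step 12: (168583, 14618)  from 5·(29927,2595) + (18948,1643)
step 13: (1210008, 104921)  from 7·(168583,14618) + (29927,2595)
step 14: (1378591, 119539)  from 1·(1210008,104921) + (168583,14618)
step 15: (2588599, 224460)  from 1·(1378591,119539) + (1210008,104921)
→ (2588599, 224460).  Check: 2588599²=6700844782801, 133·224460²=6700844782800, difference 1.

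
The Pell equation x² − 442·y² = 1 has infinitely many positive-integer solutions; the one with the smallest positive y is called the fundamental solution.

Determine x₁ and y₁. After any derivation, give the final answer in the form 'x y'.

d=442: √d = [21; 42] (ℓ=1, odd), read p_1/q_1
k=0  a_k=21  p_k/q_k = 21/1
k=1  a_k=42  p_k/q_k = 883/42
→ (883, 42).  Check: 883²=779689, 442·42²=779688, difference 1.

883 42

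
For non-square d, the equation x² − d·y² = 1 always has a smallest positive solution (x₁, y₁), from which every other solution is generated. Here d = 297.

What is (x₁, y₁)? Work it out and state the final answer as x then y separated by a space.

48599 2820

√297 → a₀=17, period (4,3,1,1,2,1,1,3,4,34); ℓ=10 even so k=9
a_0=17:  p_0=17·1+0=17,  q_0=17·0+1=1
…
a_7=1:  p_7=1·1844+1327=3171,  q_7=1·107+77=184
a_8=3:  p_8=3·3171+1844=11357,  q_8=3·184+107=659
a_9=4:  p_9=4·11357+3171=48599,  q_9=4·659+184=2820
(x₁, y₁) = (48599, 2820);  48599² − 297·2820² = 1 ✓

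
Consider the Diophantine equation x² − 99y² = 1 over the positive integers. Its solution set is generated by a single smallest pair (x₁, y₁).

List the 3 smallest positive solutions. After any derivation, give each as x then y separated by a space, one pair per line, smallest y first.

√99 = [9; 1,18, …], period ℓ=2 (even) → k=1
step 0: (9, 1)  from 9·(1,0) + (0,1)
step 1: (10, 1)  from 1·(9,1) + (1,0)
(x₁, y₁) = (10, 1);  10² − 99·1² = 1 ✓
(10+1√99)^2 = 199 + 20√99
(10+1√99)^3 = 3970 + 399√99

10 1
199 20
3970 399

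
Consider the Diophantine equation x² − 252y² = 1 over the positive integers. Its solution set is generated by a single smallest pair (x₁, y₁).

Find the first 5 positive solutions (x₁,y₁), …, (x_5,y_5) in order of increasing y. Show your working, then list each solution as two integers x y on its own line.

127 8
32257 2032
8193151 516120
2081028097 131092448
528572943487 33296965672

[15; 1,6,1,30] for √252; ℓ=4 ⇒ convergent index 3
i=0: a=15 ⇒ p=15, q=1
…
i=2: a=6 ⇒ p=111, q=7
i=3: a=1 ⇒ p=127, q=8
fundamental: x₁=127, y₁=8  (since 16129 − 252·64 = 1)
(x_2, y_2) = (127·127 + 252·8·8, 127·8 + 8·127) = (32257, 2032)
(x_3, y_3) = (127·32257 + 252·8·2032, 127·2032 + 8·32257) = (8193151, 516120)
(x_4, y_4) = (127·8193151 + 252·8·516120, 127·516120 + 8·8193151) = (2081028097, 131092448)
(x_5, y_5) = (127·2081028097 + 252·8·131092448, 127·131092448 + 8·2081028097) = (528572943487, 33296965672)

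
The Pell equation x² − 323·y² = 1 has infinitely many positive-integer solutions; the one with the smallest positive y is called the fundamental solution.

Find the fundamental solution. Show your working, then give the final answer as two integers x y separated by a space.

d=323: √d = [17; 1,34] (ℓ=2, even), read p_1/q_1
k=0  a_k=17  p_k/q_k = 17/1
k=1  a_k=1  p_k/q_k = 18/1
fundamental: x₁=18, y₁=1  (since 324 − 323·1 = 1)

18 1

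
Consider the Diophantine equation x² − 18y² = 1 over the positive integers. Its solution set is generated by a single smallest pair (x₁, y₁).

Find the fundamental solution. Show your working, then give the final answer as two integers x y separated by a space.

17 4

√18 = [4; 4,8, …], period ℓ=2 (even) → k=1
k=0  a_k=4  p_k/q_k = 4/1
k=1  a_k=4  p_k/q_k = 17/4
fundamental: x₁=17, y₁=4  (since 289 − 18·16 = 1)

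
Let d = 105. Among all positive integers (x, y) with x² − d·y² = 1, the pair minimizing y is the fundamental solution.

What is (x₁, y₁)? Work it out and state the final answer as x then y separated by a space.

√105 → a₀=10, period (4,20); ℓ=2 even so k=1
a_0=10:  p_0=10·1+0=10,  q_0=10·0+1=1
a_1=4:  p_1=4·10+1=41,  q_1=4·1+0=4
fundamental: x₁=41, y₁=4  (since 1681 − 105·16 = 1)

41 4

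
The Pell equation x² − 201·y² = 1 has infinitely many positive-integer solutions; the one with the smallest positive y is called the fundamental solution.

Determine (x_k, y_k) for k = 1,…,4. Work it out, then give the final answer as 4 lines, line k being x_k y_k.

515095 36332
530645718049 37428863080
546665912276384215 38558840456348868
563169756167477608732801 39722931849688611461840

[14; 5,1,1,1,2,…,1,5,28] for √201; ℓ=14 ⇒ convergent index 13
i=0: a=14 ⇒ p=14, q=1
…
i=5: a=2 ⇒ p=638, q=45
…
i=8: a=1 ⇒ p=8549, q=603
i=9: a=2 ⇒ p=24768, q=1747
i=10: a=1 ⇒ p=33317, q=2350
…
i=12: a=1 ⇒ p=91402, q=6447
i=13: a=5 ⇒ p=515095, q=36332
fundamental: x₁=515095, y₁=36332  (since 265322859025 − 201·1320014224 = 1)
n=2: (515095,36332)∘(515095,36332) = (515095·515095+201·36332·36332, 515095·36332+36332·515095) = (530645718049,37428863080)
n=3: (530645718049,37428863080)∘(515095,36332) = (515095·530645718049+201·36332·37428863080, 515095·37428863080+36332·530645718049) = (546665912276384215,38558840456348868)
n=4: (546665912276384215,38558840456348868)∘(515095,36332) = (515095·546665912276384215+201·36332·38558840456348868, 515095·38558840456348868+36332·546665912276384215) = (563169756167477608732801,39722931849688611461840)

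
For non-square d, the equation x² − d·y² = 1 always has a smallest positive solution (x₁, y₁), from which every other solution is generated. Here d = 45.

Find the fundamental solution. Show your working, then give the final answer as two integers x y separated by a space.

161 24

d=45: √d = [6; 1,2,2,2,1,12] (ℓ=6, even), read p_5/q_5
k=0  a_k=6  p_k/q_k = 6/1
k=1  a_k=1  p_k/q_k = 7/1
k=2  a_k=2  p_k/q_k = 20/3
…
k=4  a_k=2  p_k/q_k = 114/17
k=5  a_k=1  p_k/q_k = 161/24
→ (161, 24).  Check: 161²=25921, 45·24²=25920, difference 1.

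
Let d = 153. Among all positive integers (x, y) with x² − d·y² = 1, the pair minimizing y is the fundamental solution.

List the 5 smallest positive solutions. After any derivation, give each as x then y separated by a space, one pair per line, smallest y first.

2177 176
9478657 766304
41270070401 3336487440
179689877047297 14527065547456
782369683393860737 63250840057135984

√153 = [12; 2,1,2,2,2,1,2,24, …], period ℓ=8 (even) → k=7
a_0=12:  p_0=12·1+0=12,  q_0=12·0+1=1
a_1=2:  p_1=2·12+1=25,  q_1=2·1+0=2
…
a_4=2:  p_4=2·99+37=235,  q_4=2·8+3=19
a_5=2:  p_5=2·235+99=569,  q_5=2·19+8=46
a_6=1:  p_6=1·569+235=804,  q_6=1·46+19=65
a_7=2:  p_7=2·804+569=2177,  q_7=2·65+46=176
(x₁, y₁) = (2177, 176);  2177² − 153·176² = 1 ✓
k=2:  x_2 = 2177·2177+153·176·176 = 9478657,  y_2 = 2177·176+176·2177 = 766304
k=3:  x_3 = 2177·9478657+153·176·766304 = 41270070401,  y_3 = 2177·766304+176·9478657 = 3336487440
k=4:  x_4 = 2177·41270070401+153·176·3336487440 = 179689877047297,  y_4 = 2177·3336487440+176·41270070401 = 14527065547456
k=5:  x_5 = 2177·179689877047297+153·176·14527065547456 = 782369683393860737,  y_5 = 2177·14527065547456+176·179689877047297 = 63250840057135984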